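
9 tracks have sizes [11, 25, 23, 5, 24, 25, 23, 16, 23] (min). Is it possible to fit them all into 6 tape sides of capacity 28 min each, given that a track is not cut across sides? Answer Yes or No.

Total = 175 min; ⌈175/28⌉ = 7.
At least 7 tape sides are required, but only 6 are allowed.

No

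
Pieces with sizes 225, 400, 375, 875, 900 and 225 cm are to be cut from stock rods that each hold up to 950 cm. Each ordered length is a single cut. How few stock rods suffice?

4

Total = 900 + 875 + 400 + 375 + 225 + 225 = 3000 cm.
Lower bound: ⌈3000/950⌉ = 4 stock rods.
A packing using 4 stock rods:
  stock rod 1: 900 = 900
  stock rod 2: 875 = 875
  stock rod 3: 400 + 375 = 775
  stock rod 4: 225 + 225 = 450
This matches the lower bound, so 4 is optimal.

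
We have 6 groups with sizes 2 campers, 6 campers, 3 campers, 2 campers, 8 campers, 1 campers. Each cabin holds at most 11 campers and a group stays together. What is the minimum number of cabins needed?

2

Total = 8 + 6 + 3 + 2 + 2 + 1 = 22 campers.
Lower bound: ⌈22/11⌉ = 2 cabins.
A packing using 2 cabins:
  cabin 1: 8 + 3 = 11
  cabin 2: 6 + 2 + 2 + 1 = 11
This matches the lower bound, so 2 is optimal.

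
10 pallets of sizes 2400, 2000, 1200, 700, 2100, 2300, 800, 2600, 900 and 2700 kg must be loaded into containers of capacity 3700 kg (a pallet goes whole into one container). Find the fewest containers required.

Total = 2700 + 2600 + 2400 + 2300 + 2100 + 2000 + 1200 + 900 + 800 + 700 = 17700 kg.
Lower bound: ⌈17700/3700⌉ = 5 containers.
Also, 6 pallets each exceed 1850 kg, and no two of those can share a container, so at least 6 containers are needed.
A packing using 6 containers:
  container 1: 2700 + 900 = 3600
  container 2: 2600 + 800 = 3400
  container 3: 2400 + 1200 = 3600
  container 4: 2300 + 700 = 3000
  container 5: 2100 = 2100
  container 6: 2000 = 2000
This matches the lower bound, so 6 is optimal.

6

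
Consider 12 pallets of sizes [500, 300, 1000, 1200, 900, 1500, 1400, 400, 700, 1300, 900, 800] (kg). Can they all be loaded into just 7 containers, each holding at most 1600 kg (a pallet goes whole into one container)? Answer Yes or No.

No

Total = 10900 kg; ⌈10900/1600⌉ = 7.
The bound of 7 does not rule out 7, but exhaustive search shows no assignment into 7 containers of capacity 1600 kg exists — the minimum is 8.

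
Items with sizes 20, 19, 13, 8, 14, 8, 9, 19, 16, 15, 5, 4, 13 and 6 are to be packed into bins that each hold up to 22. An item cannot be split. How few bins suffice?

Total = 20 + 19 + 19 + 16 + 15 + 14 + 13 + 13 + 9 + 8 + 8 + 6 + 5 + 4 = 169.
Lower bound: ⌈169/22⌉ = 8 bins.
A packing using 9 bins:
  bin 1: 20 = 20
  bin 2: 19 = 19
  bin 3: 19 = 19
  bin 4: 16 + 6 = 22
  bin 5: 15 + 5 = 20
  bin 6: 14 + 8 = 22
  bin 7: 13 + 9 = 22
  bin 8: 13 + 8 = 21
  bin 9: 4 = 4
No arrangement into 8 bins stays within capacity, so 9 is optimal.

9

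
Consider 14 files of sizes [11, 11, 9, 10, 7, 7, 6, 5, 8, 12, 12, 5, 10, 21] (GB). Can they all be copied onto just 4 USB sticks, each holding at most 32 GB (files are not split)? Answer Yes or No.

No

Total = 134 GB; ⌈134/32⌉ = 5.
At least 5 USB sticks are required, but only 4 are allowed.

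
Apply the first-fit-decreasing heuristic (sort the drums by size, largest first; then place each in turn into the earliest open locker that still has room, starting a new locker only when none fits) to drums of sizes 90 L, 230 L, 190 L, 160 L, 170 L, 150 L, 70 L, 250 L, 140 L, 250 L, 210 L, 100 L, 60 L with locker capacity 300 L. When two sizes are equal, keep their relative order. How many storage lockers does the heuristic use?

Sorted descending: 250, 250, 230, 210, 190, 170, 160, 150, 140, 100, 90, 70, 60.
  250 → locker 1 (new)  [load 250/300]
  250 → locker 2 (new)  [load 250/300]
  230 → locker 3 (new)  [load 230/300]
  210 → locker 4 (new)  [load 210/300]
  190 → locker 5 (new)  [load 190/300]
  170 → locker 6 (new)  [load 170/300]
  160 → locker 7 (new)  [load 160/300]
  150 → locker 8 (new)  [load 150/300]
  140 → locker 7  [load 300/300]
  100 → locker 5  [load 290/300]
  90 → locker 4  [load 300/300]
  70 → locker 3  [load 300/300]
  60 → locker 6  [load 230/300]
8 storage lockers opened.

8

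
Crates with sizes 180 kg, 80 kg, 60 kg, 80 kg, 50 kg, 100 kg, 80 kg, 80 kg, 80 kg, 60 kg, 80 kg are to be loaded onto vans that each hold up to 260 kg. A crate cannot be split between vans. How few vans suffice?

4

Total = 180 + 100 + 80 + 80 + 80 + 80 + 80 + 80 + 60 + 60 + 50 = 930 kg.
Lower bound: ⌈930/260⌉ = 4 vans.
A packing using 4 vans:
  van 1: 180 + 80 = 260
  van 2: 100 + 80 + 80 = 260
  van 3: 80 + 80 + 80 = 240
  van 4: 60 + 60 + 50 = 170
This matches the lower bound, so 4 is optimal.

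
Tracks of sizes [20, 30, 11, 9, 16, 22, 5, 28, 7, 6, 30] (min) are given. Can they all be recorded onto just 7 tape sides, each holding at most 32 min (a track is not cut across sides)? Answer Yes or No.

A valid assignment using 7 tape sides:
  side 1: 30 = 30
  side 2: 30 = 30
  side 3: 28 = 28
  side 4: 22 + 9 = 31
  side 5: 20 + 11 = 31
  side 6: 16 + 7 + 6 = 29
  side 7: 5 = 5
Every load is within 32 min, so 7 tape sides suffice.

Yes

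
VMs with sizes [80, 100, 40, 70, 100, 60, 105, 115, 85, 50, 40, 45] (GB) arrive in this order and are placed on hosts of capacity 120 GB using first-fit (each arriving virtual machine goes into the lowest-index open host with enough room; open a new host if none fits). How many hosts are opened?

  80 → host 1 (new)  [load 80/120]
  100 → host 2 (new)  [load 100/120]
  40 → host 1  [load 120/120]
  70 → host 3 (new)  [load 70/120]
  100 → host 4 (new)  [load 100/120]
  60 → host 5 (new)  [load 60/120]
  105 → host 6 (new)  [load 105/120]
  115 → host 7 (new)  [load 115/120]
  85 → host 8 (new)  [load 85/120]
  50 → host 3  [load 120/120]
  40 → host 5  [load 100/120]
  45 → host 9 (new)  [load 45/120]
9 hosts opened.

9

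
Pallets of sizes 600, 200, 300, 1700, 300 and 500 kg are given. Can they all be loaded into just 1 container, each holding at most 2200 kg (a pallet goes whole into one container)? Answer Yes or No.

No

Total = 3600 kg; ⌈3600/2200⌉ = 2.
At least 2 containers are required, but only 1 is allowed.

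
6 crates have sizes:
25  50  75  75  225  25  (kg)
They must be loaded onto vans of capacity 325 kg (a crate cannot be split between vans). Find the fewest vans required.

2

Total = 225 + 75 + 75 + 50 + 25 + 25 = 475 kg.
Lower bound: ⌈475/325⌉ = 2 vans.
A packing using 2 vans:
  van 1: 225 + 75 + 25 = 325
  van 2: 75 + 50 + 25 = 150
This matches the lower bound, so 2 is optimal.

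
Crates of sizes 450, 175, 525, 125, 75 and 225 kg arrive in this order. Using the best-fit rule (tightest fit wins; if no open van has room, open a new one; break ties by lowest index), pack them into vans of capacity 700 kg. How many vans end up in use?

3

  450 → van 1 (new)  [load 450/700]
  175 → van 1  [load 625/700]
  525 → van 2 (new)  [load 525/700]
  125 → van 2  [load 650/700]
  75 → van 1  [load 700/700]
  225 → van 3 (new)  [load 225/700]
3 vans opened.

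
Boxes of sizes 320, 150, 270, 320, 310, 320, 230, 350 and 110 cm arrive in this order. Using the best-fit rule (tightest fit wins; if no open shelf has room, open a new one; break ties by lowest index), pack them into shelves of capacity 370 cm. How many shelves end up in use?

8

  320 → shelf 1 (new)  [load 320/370]
  150 → shelf 2 (new)  [load 150/370]
  270 → shelf 3 (new)  [load 270/370]
  320 → shelf 4 (new)  [load 320/370]
  310 → shelf 5 (new)  [load 310/370]
  320 → shelf 6 (new)  [load 320/370]
  230 → shelf 7 (new)  [load 230/370]
  350 → shelf 8 (new)  [load 350/370]
  110 → shelf 7  [load 340/370]
8 shelves opened.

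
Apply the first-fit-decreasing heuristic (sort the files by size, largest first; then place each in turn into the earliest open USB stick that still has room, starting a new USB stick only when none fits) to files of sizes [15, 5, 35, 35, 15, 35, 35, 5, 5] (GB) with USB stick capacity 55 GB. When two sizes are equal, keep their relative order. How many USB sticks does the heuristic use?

4

Sorted descending: 35, 35, 35, 35, 15, 15, 5, 5, 5.
  35 → USB stick 1 (new)  [load 35/55]
  35 → USB stick 2 (new)  [load 35/55]
  35 → USB stick 3 (new)  [load 35/55]
  35 → USB stick 4 (new)  [load 35/55]
  15 → USB stick 1  [load 50/55]
  15 → USB stick 2  [load 50/55]
  5 → USB stick 1  [load 55/55]
  5 → USB stick 2  [load 55/55]
  5 → USB stick 3  [load 40/55]
4 USB sticks opened.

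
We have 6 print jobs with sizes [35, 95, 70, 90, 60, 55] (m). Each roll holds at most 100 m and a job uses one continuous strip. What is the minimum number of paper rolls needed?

Total = 95 + 90 + 70 + 60 + 55 + 35 = 405 m.
Lower bound: ⌈405/100⌉ = 5 paper rolls.
A packing using 5 paper rolls:
  roll 1: 95 = 95
  roll 2: 90 = 90
  roll 3: 70 = 70
  roll 4: 60 + 35 = 95
  roll 5: 55 = 55
This matches the lower bound, so 5 is optimal.

5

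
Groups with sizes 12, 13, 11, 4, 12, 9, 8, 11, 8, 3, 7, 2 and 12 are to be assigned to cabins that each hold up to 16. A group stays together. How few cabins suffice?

8

Total = 13 + 12 + 12 + 12 + 11 + 11 + 9 + 8 + 8 + 7 + 4 + 3 + 2 = 112.
Lower bound: ⌈112/16⌉ = 7 cabins.
A packing using 8 cabins:
  cabin 1: 13 + 3 = 16
  cabin 2: 12 + 4 = 16
  cabin 3: 12 + 2 = 14
  cabin 4: 12 = 12
  cabin 5: 11 = 11
  cabin 6: 11 = 11
  cabin 7: 9 + 7 = 16
  cabin 8: 8 + 8 = 16
No arrangement into 7 cabins stays within capacity, so 8 is optimal.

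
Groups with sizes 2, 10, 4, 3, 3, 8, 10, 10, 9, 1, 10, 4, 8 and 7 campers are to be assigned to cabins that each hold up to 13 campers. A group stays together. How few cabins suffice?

Total = 10 + 10 + 10 + 10 + 9 + 8 + 8 + 7 + 4 + 4 + 3 + 3 + 2 + 1 = 89 campers.
Lower bound: ⌈89/13⌉ = 7 cabins.
Also, 8 groups each exceed 13/2 campers, and no two of those can share a cabin, so at least 8 cabins are needed.
A packing using 8 cabins:
  cabin 1: 10 + 3 = 13
  cabin 2: 10 + 3 = 13
  cabin 3: 10 + 2 + 1 = 13
  cabin 4: 10 = 10
  cabin 5: 9 + 4 = 13
  cabin 6: 8 + 4 = 12
  cabin 7: 8 = 8
  cabin 8: 7 = 7
This matches the lower bound, so 8 is optimal.

8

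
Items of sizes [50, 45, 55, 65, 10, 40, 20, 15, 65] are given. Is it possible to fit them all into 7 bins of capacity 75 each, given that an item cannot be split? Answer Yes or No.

A valid assignment using 6 bins:
  bin 1: 65 + 10 = 75
  bin 2: 65 = 65
  bin 3: 55 + 20 = 75
  bin 4: 50 + 15 = 65
  bin 5: 45 = 45
  bin 6: 40 = 40
That uses only 6 ≤ 7, so 7 bins are enough.

Yes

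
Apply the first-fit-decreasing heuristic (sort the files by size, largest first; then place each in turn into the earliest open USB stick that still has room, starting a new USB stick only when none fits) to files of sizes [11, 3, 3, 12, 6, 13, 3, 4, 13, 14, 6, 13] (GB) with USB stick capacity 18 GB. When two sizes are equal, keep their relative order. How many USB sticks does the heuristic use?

6

Sorted descending: 14, 13, 13, 13, 12, 11, 6, 6, 4, 3, 3, 3.
  14 → USB stick 1 (new)  [load 14/18]
  13 → USB stick 2 (new)  [load 13/18]
  13 → USB stick 3 (new)  [load 13/18]
  13 → USB stick 4 (new)  [load 13/18]
  12 → USB stick 5 (new)  [load 12/18]
  11 → USB stick 6 (new)  [load 11/18]
  6 → USB stick 5  [load 18/18]
  6 → USB stick 6  [load 17/18]
  4 → USB stick 1  [load 18/18]
  3 → USB stick 2  [load 16/18]
  3 → USB stick 3  [load 16/18]
  3 → USB stick 4  [load 16/18]
6 USB sticks opened.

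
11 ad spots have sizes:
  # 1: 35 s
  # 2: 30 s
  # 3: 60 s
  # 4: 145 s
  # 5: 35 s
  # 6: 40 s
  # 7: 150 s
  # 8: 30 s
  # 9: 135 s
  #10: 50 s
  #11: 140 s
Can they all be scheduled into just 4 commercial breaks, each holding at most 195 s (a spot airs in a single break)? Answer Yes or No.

No

Total = 850 s; ⌈850/195⌉ = 5.
At least 5 commercial breaks are required, but only 4 are allowed.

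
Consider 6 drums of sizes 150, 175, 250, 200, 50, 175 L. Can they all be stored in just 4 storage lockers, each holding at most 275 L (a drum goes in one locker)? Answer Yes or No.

No

Total = 1000 L; ⌈1000/275⌉ = 4.
5 drums each exceed half the capacity and cannot share a locker, forcing at least 5 storage lockers.
At least 5 storage lockers are required, but only 4 are allowed.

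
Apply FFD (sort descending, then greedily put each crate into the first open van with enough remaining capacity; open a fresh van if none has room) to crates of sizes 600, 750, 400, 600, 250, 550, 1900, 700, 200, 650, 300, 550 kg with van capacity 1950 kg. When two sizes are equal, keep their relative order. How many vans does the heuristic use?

Sorted descending: 1900, 750, 700, 650, 600, 600, 550, 550, 400, 300, 250, 200.
  1900 → van 1 (new)  [load 1900/1950]
  750 → van 2 (new)  [load 750/1950]
  700 → van 2  [load 1450/1950]
  650 → van 3 (new)  [load 650/1950]
  600 → van 3  [load 1250/1950]
  600 → van 3  [load 1850/1950]
  550 → van 4 (new)  [load 550/1950]
  550 → van 4  [load 1100/1950]
  400 → van 2  [load 1850/1950]
  300 → van 4  [load 1400/1950]
  250 → van 4  [load 1650/1950]
  200 → van 4  [load 1850/1950]
4 vans opened.

4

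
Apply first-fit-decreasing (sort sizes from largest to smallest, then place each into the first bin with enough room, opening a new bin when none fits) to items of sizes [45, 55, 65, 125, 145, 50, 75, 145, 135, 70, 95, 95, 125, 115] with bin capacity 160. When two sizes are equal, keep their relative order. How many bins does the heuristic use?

Sorted descending: 145, 145, 135, 125, 125, 115, 95, 95, 75, 70, 65, 55, 50, 45.
  145 → bin 1 (new)  [load 145/160]
  145 → bin 2 (new)  [load 145/160]
  135 → bin 3 (new)  [load 135/160]
  125 → bin 4 (new)  [load 125/160]
  125 → bin 5 (new)  [load 125/160]
  115 → bin 6 (new)  [load 115/160]
  95 → bin 7 (new)  [load 95/160]
  95 → bin 8 (new)  [load 95/160]
  75 → bin 9 (new)  [load 75/160]
  70 → bin 9  [load 145/160]
  65 → bin 7  [load 160/160]
  55 → bin 8  [load 150/160]
  50 → bin 10 (new)  [load 50/160]
  45 → bin 6  [load 160/160]
10 bins opened.

10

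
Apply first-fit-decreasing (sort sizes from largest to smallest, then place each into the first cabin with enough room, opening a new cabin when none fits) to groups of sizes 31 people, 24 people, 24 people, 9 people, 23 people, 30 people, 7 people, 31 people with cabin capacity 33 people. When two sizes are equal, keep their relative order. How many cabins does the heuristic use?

6

Sorted descending: 31, 31, 30, 24, 24, 23, 9, 7.
  31 → cabin 1 (new)  [load 31/33]
  31 → cabin 2 (new)  [load 31/33]
  30 → cabin 3 (new)  [load 30/33]
  24 → cabin 4 (new)  [load 24/33]
  24 → cabin 5 (new)  [load 24/33]
  23 → cabin 6 (new)  [load 23/33]
  9 → cabin 4  [load 33/33]
  7 → cabin 5  [load 31/33]
6 cabins opened.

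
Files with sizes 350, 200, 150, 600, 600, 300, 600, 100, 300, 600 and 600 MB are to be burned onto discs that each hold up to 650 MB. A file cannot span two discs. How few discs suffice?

8

Total = 600 + 600 + 600 + 600 + 600 + 350 + 300 + 300 + 200 + 150 + 100 = 4400 MB.
Lower bound: ⌈4400/650⌉ = 7 discs.
A packing using 8 discs:
  disc 1: 600 = 600
  disc 2: 600 = 600
  disc 3: 600 = 600
  disc 4: 600 = 600
  disc 5: 600 = 600
  disc 6: 350 + 300 = 650
  disc 7: 300 + 200 + 150 = 650
  disc 8: 100 = 100
No arrangement into 7 discs stays within capacity, so 8 is optimal.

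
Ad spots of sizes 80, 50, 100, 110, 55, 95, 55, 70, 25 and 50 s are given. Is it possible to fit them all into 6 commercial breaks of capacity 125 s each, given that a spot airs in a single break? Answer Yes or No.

No

Total = 690 s; ⌈690/125⌉ = 6.
The bound of 6 does not rule out 6, but exhaustive search shows no assignment into 6 commercial breaks of capacity 125 s exists — the minimum is 7.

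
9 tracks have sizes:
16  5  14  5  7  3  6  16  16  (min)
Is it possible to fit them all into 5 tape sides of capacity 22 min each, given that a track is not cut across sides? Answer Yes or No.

Yes

A valid assignment using 5 tape sides:
  side 1: 16 + 6 = 22
  side 2: 16 + 5 = 21
  side 3: 16 + 5 = 21
  side 4: 14 + 7 = 21
  side 5: 3 = 3
Every load is within 22 min, so 5 tape sides suffice.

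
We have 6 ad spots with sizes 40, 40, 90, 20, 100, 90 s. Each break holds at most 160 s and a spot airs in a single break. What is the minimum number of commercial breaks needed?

3

Total = 100 + 90 + 90 + 40 + 40 + 20 = 380 s.
Lower bound: ⌈380/160⌉ = 3 commercial breaks.
A packing using 3 commercial breaks:
  break 1: 100 + 40 + 20 = 160
  break 2: 90 + 40 = 130
  break 3: 90 = 90
This matches the lower bound, so 3 is optimal.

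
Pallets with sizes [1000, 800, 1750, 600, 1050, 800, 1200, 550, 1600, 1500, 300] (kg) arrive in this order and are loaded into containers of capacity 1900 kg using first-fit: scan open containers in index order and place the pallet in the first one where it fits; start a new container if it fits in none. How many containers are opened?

7

  1000 → container 1 (new)  [load 1000/1900]
  800 → container 1  [load 1800/1900]
  1750 → container 2 (new)  [load 1750/1900]
  600 → container 3 (new)  [load 600/1900]
  1050 → container 3  [load 1650/1900]
  800 → container 4 (new)  [load 800/1900]
  1200 → container 5 (new)  [load 1200/1900]
  550 → container 4  [load 1350/1900]
  1600 → container 6 (new)  [load 1600/1900]
  1500 → container 7 (new)  [load 1500/1900]
  300 → container 4  [load 1650/1900]
7 containers opened.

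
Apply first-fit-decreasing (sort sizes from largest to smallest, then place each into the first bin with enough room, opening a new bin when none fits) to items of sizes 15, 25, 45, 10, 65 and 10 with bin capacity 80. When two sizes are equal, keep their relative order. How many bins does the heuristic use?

3

Sorted descending: 65, 45, 25, 15, 10, 10.
  65 → bin 1 (new)  [load 65/80]
  45 → bin 2 (new)  [load 45/80]
  25 → bin 2  [load 70/80]
  15 → bin 1  [load 80/80]
  10 → bin 2  [load 80/80]
  10 → bin 3 (new)  [load 10/80]
3 bins opened.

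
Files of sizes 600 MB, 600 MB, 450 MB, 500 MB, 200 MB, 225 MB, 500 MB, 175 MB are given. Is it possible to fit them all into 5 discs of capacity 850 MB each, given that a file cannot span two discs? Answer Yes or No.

Yes

A valid assignment using 5 discs:
  disc 1: 600 + 225 = 825
  disc 2: 600 + 200 = 800
  disc 3: 500 + 175 = 675
  disc 4: 500 = 500
  disc 5: 450 = 450
Every load is within 850 MB, so 5 discs suffice.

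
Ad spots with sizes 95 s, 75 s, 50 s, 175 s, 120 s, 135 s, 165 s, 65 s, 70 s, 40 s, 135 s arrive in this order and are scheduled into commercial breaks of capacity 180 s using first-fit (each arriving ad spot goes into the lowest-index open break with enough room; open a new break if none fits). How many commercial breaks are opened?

7

  95 → break 1 (new)  [load 95/180]
  75 → break 1  [load 170/180]
  50 → break 2 (new)  [load 50/180]
  175 → break 3 (new)  [load 175/180]
  120 → break 2  [load 170/180]
  135 → break 4 (new)  [load 135/180]
  165 → break 5 (new)  [load 165/180]
  65 → break 6 (new)  [load 65/180]
  70 → break 6  [load 135/180]
  40 → break 4  [load 175/180]
  135 → break 7 (new)  [load 135/180]
7 commercial breaks opened.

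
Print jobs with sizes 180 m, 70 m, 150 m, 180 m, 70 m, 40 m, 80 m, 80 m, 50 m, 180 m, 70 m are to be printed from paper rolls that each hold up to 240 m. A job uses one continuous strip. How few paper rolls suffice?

6

Total = 180 + 180 + 180 + 150 + 80 + 80 + 70 + 70 + 70 + 50 + 40 = 1150 m.
Lower bound: ⌈1150/240⌉ = 5 paper rolls.
A packing using 6 paper rolls:
  roll 1: 180 + 50 = 230
  roll 2: 180 + 40 = 220
  roll 3: 180 = 180
  roll 4: 150 + 80 = 230
  roll 5: 80 + 70 + 70 = 220
  roll 6: 70 = 70
No arrangement into 5 paper rolls stays within capacity, so 6 is optimal.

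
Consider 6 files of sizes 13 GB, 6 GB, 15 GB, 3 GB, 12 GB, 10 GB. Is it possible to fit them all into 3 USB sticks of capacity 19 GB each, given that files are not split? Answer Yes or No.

Total = 59 GB; ⌈59/19⌉ = 4.
At least 4 USB sticks are required, but only 3 are allowed.

No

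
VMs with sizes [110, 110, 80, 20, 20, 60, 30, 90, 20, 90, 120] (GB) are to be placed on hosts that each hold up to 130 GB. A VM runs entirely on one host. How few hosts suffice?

Total = 120 + 110 + 110 + 90 + 90 + 80 + 60 + 30 + 20 + 20 + 20 = 750 GB.
Lower bound: ⌈750/130⌉ = 6 hosts.
A packing using 7 hosts:
  host 1: 120 = 120
  host 2: 110 + 20 = 130
  host 3: 110 + 20 = 130
  host 4: 90 + 30 = 120
  host 5: 90 + 20 = 110
  host 6: 80 = 80
  host 7: 60 = 60
No arrangement into 6 hosts stays within capacity, so 7 is optimal.

7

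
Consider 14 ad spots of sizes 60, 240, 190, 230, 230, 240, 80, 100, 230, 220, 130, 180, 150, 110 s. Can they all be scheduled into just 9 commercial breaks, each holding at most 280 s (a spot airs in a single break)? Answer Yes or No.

Total = 2390 s; ⌈2390/280⌉ = 9.
The bound of 9 does not rule out 9, but exhaustive search shows no assignment into 9 commercial breaks of capacity 280 s exists — the minimum is 10.

No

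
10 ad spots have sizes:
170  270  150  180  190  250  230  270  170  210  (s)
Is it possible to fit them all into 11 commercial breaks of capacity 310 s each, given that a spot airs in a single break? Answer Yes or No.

A valid assignment using 10 commercial breaks:
  break 1: 270 = 270
  break 2: 270 = 270
  break 3: 250 = 250
  break 4: 230 = 230
  break 5: 210 = 210
  break 6: 190 = 190
  break 7: 180 = 180
  break 8: 170 = 170
  break 9: 170 = 170
  break 10: 150 = 150
That uses only 10 ≤ 11, so 11 commercial breaks are enough.

Yes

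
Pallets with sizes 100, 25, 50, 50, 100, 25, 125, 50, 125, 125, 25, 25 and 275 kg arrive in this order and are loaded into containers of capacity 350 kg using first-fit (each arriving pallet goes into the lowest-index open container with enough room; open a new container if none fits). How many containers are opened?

  100 → container 1 (new)  [load 100/350]
  25 → container 1  [load 125/350]
  50 → container 1  [load 175/350]
  50 → container 1  [load 225/350]
  100 → container 1  [load 325/350]
  25 → container 1  [load 350/350]
  125 → container 2 (new)  [load 125/350]
  50 → container 2  [load 175/350]
  125 → container 2  [load 300/350]
  125 → container 3 (new)  [load 125/350]
  25 → container 2  [load 325/350]
  25 → container 2  [load 350/350]
  275 → container 4 (new)  [load 275/350]
4 containers opened.

4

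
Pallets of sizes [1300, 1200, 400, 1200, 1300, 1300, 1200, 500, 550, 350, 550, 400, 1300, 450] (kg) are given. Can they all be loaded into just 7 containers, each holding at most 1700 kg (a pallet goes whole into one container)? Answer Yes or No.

No

Total = 12000 kg; ⌈12000/1700⌉ = 8.
At least 8 containers are required, but only 7 are allowed.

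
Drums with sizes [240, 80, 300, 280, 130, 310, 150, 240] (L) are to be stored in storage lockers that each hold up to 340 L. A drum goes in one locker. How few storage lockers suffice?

Total = 310 + 300 + 280 + 240 + 240 + 150 + 130 + 80 = 1730 L.
Lower bound: ⌈1730/340⌉ = 6 storage lockers.
A packing using 6 storage lockers:
  locker 1: 310 = 310
  locker 2: 300 = 300
  locker 3: 280 = 280
  locker 4: 240 + 80 = 320
  locker 5: 240 = 240
  locker 6: 150 + 130 = 280
This matches the lower bound, so 6 is optimal.

6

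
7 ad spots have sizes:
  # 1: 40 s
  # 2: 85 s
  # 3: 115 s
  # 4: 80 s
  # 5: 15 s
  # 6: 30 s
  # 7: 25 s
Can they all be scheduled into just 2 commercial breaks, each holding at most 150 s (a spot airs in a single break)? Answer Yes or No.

Total = 390 s; ⌈390/150⌉ = 3.
At least 3 commercial breaks are required, but only 2 are allowed.

No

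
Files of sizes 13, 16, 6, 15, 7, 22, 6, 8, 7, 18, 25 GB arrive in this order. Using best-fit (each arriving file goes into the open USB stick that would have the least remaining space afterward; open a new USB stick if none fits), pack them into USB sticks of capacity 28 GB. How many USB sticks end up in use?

6

  13 → USB stick 1 (new)  [load 13/28]
  16 → USB stick 2 (new)  [load 16/28]
  6 → USB stick 2  [load 22/28]
  15 → USB stick 1  [load 28/28]
  7 → USB stick 3 (new)  [load 7/28]
  22 → USB stick 4 (new)  [load 22/28]
  6 → USB stick 2  [load 28/28]
  8 → USB stick 3  [load 15/28]
  7 → USB stick 3  [load 22/28]
  18 → USB stick 5 (new)  [load 18/28]
  25 → USB stick 6 (new)  [load 25/28]
6 USB sticks opened.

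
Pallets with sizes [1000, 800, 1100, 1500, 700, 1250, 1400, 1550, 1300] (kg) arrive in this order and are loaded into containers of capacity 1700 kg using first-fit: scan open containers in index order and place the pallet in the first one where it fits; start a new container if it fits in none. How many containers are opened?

8

  1000 → container 1 (new)  [load 1000/1700]
  800 → container 2 (new)  [load 800/1700]
  1100 → container 3 (new)  [load 1100/1700]
  1500 → container 4 (new)  [load 1500/1700]
  700 → container 1  [load 1700/1700]
  1250 → container 5 (new)  [load 1250/1700]
  1400 → container 6 (new)  [load 1400/1700]
  1550 → container 7 (new)  [load 1550/1700]
  1300 → container 8 (new)  [load 1300/1700]
8 containers opened.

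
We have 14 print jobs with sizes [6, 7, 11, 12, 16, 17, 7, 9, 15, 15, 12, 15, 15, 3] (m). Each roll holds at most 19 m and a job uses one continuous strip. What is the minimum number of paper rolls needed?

10

Total = 17 + 16 + 15 + 15 + 15 + 15 + 12 + 12 + 11 + 9 + 7 + 7 + 6 + 3 = 160 m.
Lower bound: ⌈160/19⌉ = 9 paper rolls.
A packing using 10 paper rolls:
  roll 1: 17 = 17
  roll 2: 16 + 3 = 19
  roll 3: 15 = 15
  roll 4: 15 = 15
  roll 5: 15 = 15
  roll 6: 15 = 15
  roll 7: 12 + 7 = 19
  roll 8: 12 + 7 = 19
  roll 9: 11 + 6 = 17
  roll 10: 9 = 9
No arrangement into 9 paper rolls stays within capacity, so 10 is optimal.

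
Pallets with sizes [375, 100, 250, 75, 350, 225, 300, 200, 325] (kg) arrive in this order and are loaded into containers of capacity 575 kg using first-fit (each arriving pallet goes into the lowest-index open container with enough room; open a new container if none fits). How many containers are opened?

  375 → container 1 (new)  [load 375/575]
  100 → container 1  [load 475/575]
  250 → container 2 (new)  [load 250/575]
  75 → container 1  [load 550/575]
  350 → container 3 (new)  [load 350/575]
  225 → container 2  [load 475/575]
  300 → container 4 (new)  [load 300/575]
  200 → container 3  [load 550/575]
  325 → container 5 (new)  [load 325/575]
5 containers opened.

5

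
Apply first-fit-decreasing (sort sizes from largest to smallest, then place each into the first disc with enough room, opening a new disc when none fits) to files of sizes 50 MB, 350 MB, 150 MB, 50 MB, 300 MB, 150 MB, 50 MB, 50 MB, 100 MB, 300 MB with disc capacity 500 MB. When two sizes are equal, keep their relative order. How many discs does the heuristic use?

Sorted descending: 350, 300, 300, 150, 150, 100, 50, 50, 50, 50.
  350 → disc 1 (new)  [load 350/500]
  300 → disc 2 (new)  [load 300/500]
  300 → disc 3 (new)  [load 300/500]
  150 → disc 1  [load 500/500]
  150 → disc 2  [load 450/500]
  100 → disc 3  [load 400/500]
  50 → disc 2  [load 500/500]
  50 → disc 3  [load 450/500]
  50 → disc 3  [load 500/500]
  50 → disc 4 (new)  [load 50/500]
4 discs opened.

4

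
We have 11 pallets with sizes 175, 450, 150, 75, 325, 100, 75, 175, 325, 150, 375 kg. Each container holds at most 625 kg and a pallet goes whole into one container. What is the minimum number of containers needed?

4

Total = 450 + 375 + 325 + 325 + 175 + 175 + 150 + 150 + 100 + 75 + 75 = 2375 kg.
Lower bound: ⌈2375/625⌉ = 4 containers.
A packing using 4 containers:
  container 1: 450 + 175 = 625
  container 2: 375 + 175 + 75 = 625
  container 3: 325 + 150 + 150 = 625
  container 4: 325 + 100 + 75 = 500
This matches the lower bound, so 4 is optimal.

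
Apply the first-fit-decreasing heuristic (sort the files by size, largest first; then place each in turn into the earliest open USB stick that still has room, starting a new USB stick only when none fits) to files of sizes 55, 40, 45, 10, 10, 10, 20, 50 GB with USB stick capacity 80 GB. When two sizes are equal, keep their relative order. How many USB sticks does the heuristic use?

Sorted descending: 55, 50, 45, 40, 20, 10, 10, 10.
  55 → USB stick 1 (new)  [load 55/80]
  50 → USB stick 2 (new)  [load 50/80]
  45 → USB stick 3 (new)  [load 45/80]
  40 → USB stick 4 (new)  [load 40/80]
  20 → USB stick 1  [load 75/80]
  10 → USB stick 2  [load 60/80]
  10 → USB stick 2  [load 70/80]
  10 → USB stick 2  [load 80/80]
4 USB sticks opened.

4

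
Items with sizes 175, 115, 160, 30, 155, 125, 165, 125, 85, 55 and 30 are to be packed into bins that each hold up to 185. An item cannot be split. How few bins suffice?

8

Total = 175 + 165 + 160 + 155 + 125 + 125 + 115 + 85 + 55 + 30 + 30 = 1220.
Lower bound: ⌈1220/185⌉ = 7 bins.
A packing using 8 bins:
  bin 1: 175 = 175
  bin 2: 165 = 165
  bin 3: 160 = 160
  bin 4: 155 + 30 = 185
  bin 5: 125 + 55 = 180
  bin 6: 125 + 30 = 155
  bin 7: 115 = 115
  bin 8: 85 = 85
No arrangement into 7 bins stays within capacity, so 8 is optimal.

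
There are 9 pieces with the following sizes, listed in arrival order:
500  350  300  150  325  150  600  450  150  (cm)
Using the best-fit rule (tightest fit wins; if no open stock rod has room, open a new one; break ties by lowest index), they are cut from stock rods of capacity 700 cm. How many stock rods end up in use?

5

  500 → stock rod 1 (new)  [load 500/700]
  350 → stock rod 2 (new)  [load 350/700]
  300 → stock rod 2  [load 650/700]
  150 → stock rod 1  [load 650/700]
  325 → stock rod 3 (new)  [load 325/700]
  150 → stock rod 3  [load 475/700]
  600 → stock rod 4 (new)  [load 600/700]
  450 → stock rod 5 (new)  [load 450/700]
  150 → stock rod 3  [load 625/700]
5 stock rods opened.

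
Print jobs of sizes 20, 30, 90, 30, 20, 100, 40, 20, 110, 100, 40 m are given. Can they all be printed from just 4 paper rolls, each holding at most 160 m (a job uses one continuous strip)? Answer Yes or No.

A valid assignment using 4 paper rolls:
  roll 1: 110 + 40 = 150
  roll 2: 100 + 40 + 20 = 160
  roll 3: 100 + 30 + 30 = 160
  roll 4: 90 + 20 + 20 = 130
Every load is within 160 m, so 4 paper rolls suffice.

Yes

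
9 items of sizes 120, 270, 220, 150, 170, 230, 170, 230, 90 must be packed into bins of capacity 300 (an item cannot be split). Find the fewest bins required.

7

Total = 270 + 230 + 230 + 220 + 170 + 170 + 150 + 120 + 90 = 1650.
Lower bound: ⌈1650/300⌉ = 6 bins.
A packing using 7 bins:
  bin 1: 270 = 270
  bin 2: 230 = 230
  bin 3: 230 = 230
  bin 4: 220 = 220
  bin 5: 170 + 120 = 290
  bin 6: 170 + 90 = 260
  bin 7: 150 = 150
No arrangement into 6 bins stays within capacity, so 7 is optimal.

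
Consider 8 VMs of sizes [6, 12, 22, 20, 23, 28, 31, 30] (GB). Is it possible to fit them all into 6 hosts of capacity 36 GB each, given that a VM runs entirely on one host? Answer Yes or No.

Yes

A valid assignment using 6 hosts:
  host 1: 31 = 31
  host 2: 30 + 6 = 36
  host 3: 28 = 28
  host 4: 23 + 12 = 35
  host 5: 22 = 22
  host 6: 20 = 20
Every load is within 36 GB, so 6 hosts suffice.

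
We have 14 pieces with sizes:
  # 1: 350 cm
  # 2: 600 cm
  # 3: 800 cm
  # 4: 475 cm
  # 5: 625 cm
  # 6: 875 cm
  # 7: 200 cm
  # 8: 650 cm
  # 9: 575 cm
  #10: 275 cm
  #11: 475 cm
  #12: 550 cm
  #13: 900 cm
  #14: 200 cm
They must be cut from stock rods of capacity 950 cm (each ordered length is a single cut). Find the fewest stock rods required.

9

Total = 900 + 875 + 800 + 650 + 625 + 600 + 575 + 550 + 475 + 475 + 350 + 275 + 200 + 200 = 7550 cm.
Lower bound: ⌈7550/950⌉ = 8 stock rods.
A packing using 9 stock rods:
  stock rod 1: 900 = 900
  stock rod 2: 875 = 875
  stock rod 3: 800 = 800
  stock rod 4: 650 + 275 = 925
  stock rod 5: 625 + 200 = 825
  stock rod 6: 600 + 350 = 950
  stock rod 7: 575 + 200 = 775
  stock rod 8: 550 = 550
  stock rod 9: 475 + 475 = 950
No arrangement into 8 stock rods stays within capacity, so 9 is optimal.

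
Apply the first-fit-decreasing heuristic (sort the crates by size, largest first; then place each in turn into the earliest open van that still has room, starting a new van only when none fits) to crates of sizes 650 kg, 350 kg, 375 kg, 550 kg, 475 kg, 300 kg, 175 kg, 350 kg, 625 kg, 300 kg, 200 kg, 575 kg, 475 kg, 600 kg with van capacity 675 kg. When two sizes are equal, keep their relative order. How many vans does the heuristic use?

10

Sorted descending: 650, 625, 600, 575, 550, 475, 475, 375, 350, 350, 300, 300, 200, 175.
  650 → van 1 (new)  [load 650/675]
  625 → van 2 (new)  [load 625/675]
  600 → van 3 (new)  [load 600/675]
  575 → van 4 (new)  [load 575/675]
  550 → van 5 (new)  [load 550/675]
  475 → van 6 (new)  [load 475/675]
  475 → van 7 (new)  [load 475/675]
  375 → van 8 (new)  [load 375/675]
  350 → van 9 (new)  [load 350/675]
  350 → van 10 (new)  [load 350/675]
  300 → van 8  [load 675/675]
  300 → van 9  [load 650/675]
  200 → van 6  [load 675/675]
  175 → van 7  [load 650/675]
10 vans opened.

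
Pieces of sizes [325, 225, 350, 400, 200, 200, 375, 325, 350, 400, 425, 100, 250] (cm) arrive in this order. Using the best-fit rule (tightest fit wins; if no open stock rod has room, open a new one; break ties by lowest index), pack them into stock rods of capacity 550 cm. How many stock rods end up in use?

  325 → stock rod 1 (new)  [load 325/550]
  225 → stock rod 1  [load 550/550]
  350 → stock rod 2 (new)  [load 350/550]
  400 → stock rod 3 (new)  [load 400/550]
  200 → stock rod 2  [load 550/550]
  200 → stock rod 4 (new)  [load 200/550]
  375 → stock rod 5 (new)  [load 375/550]
  325 → stock rod 4  [load 525/550]
  350 → stock rod 6 (new)  [load 350/550]
  400 → stock rod 7 (new)  [load 400/550]
  425 → stock rod 8 (new)  [load 425/550]
  100 → stock rod 8  [load 525/550]
  250 → stock rod 9 (new)  [load 250/550]
9 stock rods opened.

9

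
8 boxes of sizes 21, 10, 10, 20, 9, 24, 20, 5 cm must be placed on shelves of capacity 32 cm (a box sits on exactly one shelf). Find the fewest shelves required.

Total = 24 + 21 + 20 + 20 + 10 + 10 + 9 + 5 = 119 cm.
Lower bound: ⌈119/32⌉ = 4 shelves.
A packing using 4 shelves:
  shelf 1: 24 + 5 = 29
  shelf 2: 21 + 10 = 31
  shelf 3: 20 + 10 = 30
  shelf 4: 20 + 9 = 29
This matches the lower bound, so 4 is optimal.

4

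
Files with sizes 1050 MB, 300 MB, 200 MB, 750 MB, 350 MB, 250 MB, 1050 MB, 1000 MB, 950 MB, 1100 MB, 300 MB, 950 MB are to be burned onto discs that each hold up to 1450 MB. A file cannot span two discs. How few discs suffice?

Total = 1100 + 1050 + 1050 + 1000 + 950 + 950 + 750 + 350 + 300 + 300 + 250 + 200 = 8250 MB.
Lower bound: ⌈8250/1450⌉ = 6 discs.
Also, 7 files each exceed 725 MB, and no two of those can share a disc, so at least 7 discs are needed.
A packing using 7 discs:
  disc 1: 1100 + 350 = 1450
  disc 2: 1050 + 300 = 1350
  disc 3: 1050 + 300 = 1350
  disc 4: 1000 + 250 + 200 = 1450
  disc 5: 950 = 950
  disc 6: 950 = 950
  disc 7: 750 = 750
This matches the lower bound, so 7 is optimal.

7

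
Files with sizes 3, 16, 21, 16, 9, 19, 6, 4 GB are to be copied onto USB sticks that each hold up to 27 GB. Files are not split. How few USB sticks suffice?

4

Total = 21 + 19 + 16 + 16 + 9 + 6 + 4 + 3 = 94 GB.
Lower bound: ⌈94/27⌉ = 4 USB sticks.
A packing using 4 USB sticks:
  USB stick 1: 21 + 6 = 27
  USB stick 2: 19 + 4 + 3 = 26
  USB stick 3: 16 + 9 = 25
  USB stick 4: 16 = 16
This matches the lower bound, so 4 is optimal.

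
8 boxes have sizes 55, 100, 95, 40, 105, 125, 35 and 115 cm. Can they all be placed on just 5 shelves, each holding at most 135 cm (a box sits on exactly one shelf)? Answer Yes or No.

Total = 670 cm; ⌈670/135⌉ = 5.
The bound of 5 does not rule out 5, but exhaustive search shows no assignment into 5 shelves of capacity 135 cm exists — the minimum is 6.

No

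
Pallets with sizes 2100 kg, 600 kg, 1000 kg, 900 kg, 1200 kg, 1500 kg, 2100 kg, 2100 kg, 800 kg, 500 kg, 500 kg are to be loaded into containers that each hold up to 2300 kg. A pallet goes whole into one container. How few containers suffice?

7

Total = 2100 + 2100 + 2100 + 1500 + 1200 + 1000 + 900 + 800 + 600 + 500 + 500 = 13300 kg.
Lower bound: ⌈13300/2300⌉ = 6 containers.
A packing using 7 containers:
  container 1: 2100 = 2100
  container 2: 2100 = 2100
  container 3: 2100 = 2100
  container 4: 1500 + 800 = 2300
  container 5: 1200 + 1000 = 2200
  container 6: 900 + 600 + 500 = 2000
  container 7: 500 = 500
No arrangement into 6 containers stays within capacity, so 7 is optimal.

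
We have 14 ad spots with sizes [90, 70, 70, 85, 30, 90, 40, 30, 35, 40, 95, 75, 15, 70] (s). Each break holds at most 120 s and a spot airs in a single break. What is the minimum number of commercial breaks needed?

Total = 95 + 90 + 90 + 85 + 75 + 70 + 70 + 70 + 40 + 40 + 35 + 30 + 30 + 15 = 835 s.
Lower bound: ⌈835/120⌉ = 7 commercial breaks.
Also, 8 ad spots each exceed 60 s, and no two of those can share a break, so at least 8 commercial breaks are needed.
A packing using 8 commercial breaks:
  break 1: 95 + 15 = 110
  break 2: 90 + 30 = 120
  break 3: 90 + 30 = 120
  break 4: 85 + 35 = 120
  break 5: 75 + 40 = 115
  break 6: 70 + 40 = 110
  break 7: 70 = 70
  break 8: 70 = 70
This matches the lower bound, so 8 is optimal.

8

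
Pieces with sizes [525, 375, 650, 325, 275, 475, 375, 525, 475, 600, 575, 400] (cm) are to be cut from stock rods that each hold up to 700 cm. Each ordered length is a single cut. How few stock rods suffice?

10

Total = 650 + 600 + 575 + 525 + 525 + 475 + 475 + 400 + 375 + 375 + 325 + 275 = 5575 cm.
Lower bound: ⌈5575/700⌉ = 8 stock rods.
Also, 10 pieces each exceed 350 cm, and no two of those can share a stock rod, so at least 10 stock rods are needed.
A packing using 10 stock rods:
  stock rod 1: 650 = 650
  stock rod 2: 600 = 600
  stock rod 3: 575 = 575
  stock rod 4: 525 = 525
  stock rod 5: 525 = 525
  stock rod 6: 475 = 475
  stock rod 7: 475 = 475
  stock rod 8: 400 + 275 = 675
  stock rod 9: 375 + 325 = 700
  stock rod 10: 375 = 375
This matches the lower bound, so 10 is optimal.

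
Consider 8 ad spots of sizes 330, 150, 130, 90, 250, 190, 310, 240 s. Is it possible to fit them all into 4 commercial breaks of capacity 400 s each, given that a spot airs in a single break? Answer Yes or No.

Total = 1690 s; ⌈1690/400⌉ = 5.
At least 5 commercial breaks are required, but only 4 are allowed.

No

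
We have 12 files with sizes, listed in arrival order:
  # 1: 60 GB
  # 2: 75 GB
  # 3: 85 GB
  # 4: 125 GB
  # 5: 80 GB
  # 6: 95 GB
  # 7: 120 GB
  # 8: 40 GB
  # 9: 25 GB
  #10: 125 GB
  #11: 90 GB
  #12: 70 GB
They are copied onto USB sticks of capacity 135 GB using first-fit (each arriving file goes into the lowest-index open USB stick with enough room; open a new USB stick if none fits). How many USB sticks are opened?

9

  60 → USB stick 1 (new)  [load 60/135]
  75 → USB stick 1  [load 135/135]
  85 → USB stick 2 (new)  [load 85/135]
  125 → USB stick 3 (new)  [load 125/135]
  80 → USB stick 4 (new)  [load 80/135]
  95 → USB stick 5 (new)  [load 95/135]
  120 → USB stick 6 (new)  [load 120/135]
  40 → USB stick 2  [load 125/135]
  25 → USB stick 4  [load 105/135]
  125 → USB stick 7 (new)  [load 125/135]
  90 → USB stick 8 (new)  [load 90/135]
  70 → USB stick 9 (new)  [load 70/135]
9 USB sticks opened.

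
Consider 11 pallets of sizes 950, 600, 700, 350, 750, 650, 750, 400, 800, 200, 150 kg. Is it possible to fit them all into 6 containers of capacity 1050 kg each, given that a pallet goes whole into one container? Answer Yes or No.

No

Total = 6300 kg; ⌈6300/1050⌉ = 6.
7 pallets each exceed half the capacity and cannot share a container, forcing at least 7 containers.
At least 7 containers are required, but only 6 are allowed.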